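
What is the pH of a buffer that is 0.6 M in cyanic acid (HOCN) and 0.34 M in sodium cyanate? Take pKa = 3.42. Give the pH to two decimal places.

pH = pKa + log([A⁻]/[HA]) = 3.42 + log(0.34/0.6)
pH = 3.42 + (-0.247) = 3.17

pH = 3.17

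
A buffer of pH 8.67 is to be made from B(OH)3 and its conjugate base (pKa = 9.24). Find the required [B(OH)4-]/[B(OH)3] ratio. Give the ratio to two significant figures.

pH = pKa + log(r) ⇒ log(r) = 8.67 − 9.24 = -0.57
r = [B(OH)4-]/[B(OH)3] = 10^(-0.57) = 0.269

ratio = 0.27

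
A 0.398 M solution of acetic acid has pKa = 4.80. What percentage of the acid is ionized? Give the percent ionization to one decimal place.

CH3COOH ⇌ CH3COO- + H+; let x = [H+] at equilibrium.
Ka = 10^(−4.80) = 1.58 × 10^-5
x ≈ √(Ka·C₀) = √(1.58 × 10^-5 × 0.398) = 2.51 × 10^-3 M
% ionization = x/C₀ × 100% = 2.51 × 10^-3/0.398 × 100% = 0.6%

0.6%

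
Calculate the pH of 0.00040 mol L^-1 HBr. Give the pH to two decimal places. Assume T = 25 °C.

pH = 3.40

HBr is a strong acid and dissociates completely, so [H+] = 0.00040 M.
pH = -log(0.0004) = 3.40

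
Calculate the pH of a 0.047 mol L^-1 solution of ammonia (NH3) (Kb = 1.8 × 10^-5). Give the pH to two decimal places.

NH3 + H2O ⇌ NH4+ + OH-
Kb = [OH-]²/(0.047 − [OH-]) = 1.8 × 10^-5
Assume [OH-] ≪ 0.047: [OH-] ≈ √(1.8 × 10^-5 × 0.047) = 9.20 × 10^-4 M
([OH-]/C₀ = 2% < 5%, so the approximation holds.)
pOH = −log(9.20 × 10^-4) = 3.04; pH = 14.00 − 3.04 = 10.96

pH = 10.96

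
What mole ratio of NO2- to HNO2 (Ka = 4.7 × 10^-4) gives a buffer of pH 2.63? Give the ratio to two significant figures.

pKa = -log(4.7 × 10^-4) = 3.328
pH = pKa + log(r) ⇒ log(r) = 2.63 − 3.328 = -0.698
r = [NO2-]/[HNO2] = 10^(-0.698) = 0.2

ratio = 0.20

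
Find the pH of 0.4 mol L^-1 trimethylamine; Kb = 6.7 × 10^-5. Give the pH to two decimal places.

(CH3)3N + H2O ⇌ (CH3)3NH+ + OH-
From the ICE table, Kb = [OH-]²/(0.4 − [OH-]) = 6.7 × 10^-5.
Neglecting [OH-] in the denominator: [OH-] = √(6.7 × 10^-5 × 0.4) = 5.18 × 10^-3 M
pOH = −log(5.18 × 10^-3) = 2.29; pH = 14.00 − 2.29 = 11.71

pH = 11.71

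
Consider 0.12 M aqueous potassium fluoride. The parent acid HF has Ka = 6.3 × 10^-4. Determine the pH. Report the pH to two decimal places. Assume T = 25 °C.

pH = 8.14

F- is the conjugate base of the weak acid HF.
Kb = Kw/Ka = 1.0×10^-14 / 6.3 × 10^-4 = 1.59 × 10^-11
Kb = [OH-]²/(0.12 − [OH-]) = 1.59 × 10^-11
Since Kb ≪ C₀, [OH-] ≈ √(Kb·C₀) = 1.38 × 10^-6 M.
pOH = −log(1.38 × 10^-6) = 5.86; pH = 14.00 − 5.86 = 8.14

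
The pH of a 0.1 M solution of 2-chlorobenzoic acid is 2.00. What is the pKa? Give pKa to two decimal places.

pKa = 2.95

[H+] = 10^(-2.00) = 1.00 × 10^-2 M
At equilibrium [HA] = 0.1 − 1.00 × 10^-2 = 9.00 × 10^-2 M
Ka = [H+][A-]/[HA] = (1.00 × 10^-2)² / 9.00 × 10^-2 = 1.11 × 10^-3
pKa = -log(1.11 × 10^-3) = 2.95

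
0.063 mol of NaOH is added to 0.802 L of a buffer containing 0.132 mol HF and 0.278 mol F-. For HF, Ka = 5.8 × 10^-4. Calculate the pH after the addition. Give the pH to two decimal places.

pH = 3.93

After neutralization: n(HF) = 0.069 mol, n(F-) = 0.341 mol.
pKa = −log(5.8 × 10^-4) = 3.237
Henderson–Hasselbalch with mole ratio 0.341/0.069: pH = 3.237 + (+0.694)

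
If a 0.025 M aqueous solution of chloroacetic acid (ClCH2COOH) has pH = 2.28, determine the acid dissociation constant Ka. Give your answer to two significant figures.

Ka = 1.4 × 10^-3

[H+] = 10^(-2.28) = 5.25 × 10^-3 M
At equilibrium [HA] = 0.025 − 5.25 × 10^-3 = 1.98 × 10^-2 M
Ka = [H+][A-]/[HA] = (5.25 × 10^-3)² / 1.98 × 10^-2 = 1.4 × 10^-3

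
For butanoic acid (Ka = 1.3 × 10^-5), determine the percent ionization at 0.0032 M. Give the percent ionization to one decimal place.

CH3(CH2)2COOH ⇌ CH3(CH2)2COO- + H+; let x = [H+] at equilibrium.
Ka = x²/(C₀ − x); solving the quadratic gives x = 1.98 × 10^-4 M.
% ionization = x/C₀ × 100% = 1.98 × 10^-4/0.0032 × 100% = 6.2%

6.2%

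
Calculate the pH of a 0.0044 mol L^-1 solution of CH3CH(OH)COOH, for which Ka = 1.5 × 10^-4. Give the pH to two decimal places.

pH = 3.13

CH3CH(OH)COOH ⇌ CH3CH(OH)COO- + H+
Ka = x²/(0.0044 − x) = 1.5 × 10^-4
Here C₀/Ka ≈ 29.3, so the small-x approximation fails. Use the quadratic:
x = (−Ka + √(Ka² + 4·Ka·C₀))/2 = 7.41 × 10^-4 M
pH = −log(7.41 × 10^-4) = 3.13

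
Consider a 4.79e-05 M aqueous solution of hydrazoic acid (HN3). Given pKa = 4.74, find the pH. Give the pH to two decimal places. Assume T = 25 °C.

pH = 4.66

HN3 ⇌ N3- + H+
Ka = 10^(−4.74) = 1.82 × 10^-5
From the ICE table, Ka = x²/(4.79e-05 − x) = 1.82 × 10^-5.
Here C₀/Ka ≈ 2.63, so the small-x approximation fails. Use the quadratic:
x = [−1.82e-05 + √(1.82e-05² + 3.49e-09)]/2 = 2.18 × 10^-5 M
pH = −log(2.18 × 10^-5) = 4.66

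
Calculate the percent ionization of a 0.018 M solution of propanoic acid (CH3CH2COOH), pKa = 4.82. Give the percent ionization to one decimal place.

2.9%

CH3CH2COOH ⇌ CH3CH2COO- + H+; let x = [H+] at equilibrium.
Ka = 10^(−4.82) = 1.51 × 10^-5
x ≈ √(Ka·C₀) = √(1.51 × 10^-5 × 0.018) = 5.21 × 10^-4 M
Fraction ionized = 5.21 × 10^-4 / 0.018 = 0.0289 → 2.9%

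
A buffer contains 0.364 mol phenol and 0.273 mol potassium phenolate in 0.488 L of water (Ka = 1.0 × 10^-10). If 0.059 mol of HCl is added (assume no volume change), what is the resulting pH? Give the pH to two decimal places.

pH = 9.70

Added H+ converts C6H5O- to C6H5OH: C6H5OH → 0.423 mol, C6H5O- → 0.214 mol.
pKa = −log(1.0 × 10^-10) = 10.000
pH = pKa + log(n_C6H5O-/n_C6H5OH) = 10.000 + log(0.214/0.423) = 10.000 + (-0.296)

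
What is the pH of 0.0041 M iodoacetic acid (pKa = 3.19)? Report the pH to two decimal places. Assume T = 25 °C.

pH = 2.87

ICH2COOH ⇌ ICH2COO- + H+
Ka = 10^(−3.19) = 6.46 × 10^-4
Ka = [H+]²/(0.0041 − [H+]) = 6.46 × 10^-4
The 5% rule fails; solving [H+]² + Ka·[H+] − Ka·C₀ = 0 exactly:
[H+] = [−0.000646 + √(0.000646² + 1.06e-05)]/2 = 1.34 × 10^-3 M
pH = −log(1.34 × 10^-3) = 2.87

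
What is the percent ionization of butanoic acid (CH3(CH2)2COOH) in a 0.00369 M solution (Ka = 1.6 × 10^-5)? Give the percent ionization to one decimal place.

CH3(CH2)2COOH ⇌ CH3(CH2)2COO- + H+; let x = [H+] at equilibrium.
Ka = x²/(C₀ − x); solving the quadratic gives x = 2.35 × 10^-4 M.
Fraction ionized = 2.35 × 10^-4 / 0.00369 = 0.0637 → 6.4%

6.4%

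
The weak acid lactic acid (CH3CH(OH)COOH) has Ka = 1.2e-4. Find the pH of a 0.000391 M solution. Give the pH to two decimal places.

pH = 3.78

CH3CH(OH)COOH ⇌ CH3CH(OH)COO- + H+
Ka = [H+]²/(0.000391 − [H+]) = 1.2 × 10^-4
[H+] is not negligible relative to C₀; solve [H+]² + 0.00012·[H+] − 4.69e-08 = 0.
[H+] = (−Ka + √(Ka² + 4·Ka·C₀))/2 = 1.65 × 10^-4 M
pH = −log[H+] = −log(1.65 × 10^-4) = 3.78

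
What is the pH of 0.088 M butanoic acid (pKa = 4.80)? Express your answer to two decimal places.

CH3(CH2)2COOH ⇌ CH3(CH2)2COO- + H+
Ka = 10^(−4.80) = 1.58 × 10^-5
From the ICE table, Ka = [H+]²/(0.088 − [H+]) = 1.58 × 10^-5.
Assume [H+] ≪ 0.088: [H+] ≈ √(1.58 × 10^-5 × 0.088) = 1.18 × 10^-3 M
pH = −log(1.18 × 10^-3) = 2.93

pH = 2.93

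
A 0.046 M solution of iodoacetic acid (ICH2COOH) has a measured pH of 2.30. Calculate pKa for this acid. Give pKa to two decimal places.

pKa = 3.21

[H+] = 10^(-2.30) = 5.01 × 10^-3 M
At equilibrium [HA] = 0.046 − 5.01 × 10^-3 = 4.10 × 10^-2 M
Ka = [H+][A-]/[HA] = (5.01 × 10^-3)² / 4.10 × 10^-2 = 6.12 × 10^-4
pKa = -log(6.12 × 10^-4) = 3.21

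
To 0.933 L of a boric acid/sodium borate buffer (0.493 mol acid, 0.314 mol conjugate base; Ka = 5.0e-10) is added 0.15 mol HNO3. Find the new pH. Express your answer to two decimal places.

Added H+ converts B(OH)4- to B(OH)3: B(OH)3 → 0.643 mol, B(OH)4- → 0.164 mol.
pKa = −log(5.0 × 10^-10) = 9.301
Henderson–Hasselbalch with mole ratio 0.164/0.643: pH = 9.301 + (-0.593)

pH = 8.71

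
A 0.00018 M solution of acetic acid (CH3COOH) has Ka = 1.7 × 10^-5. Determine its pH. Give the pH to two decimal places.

CH3COOH ⇌ CH3COO- + H+
Ka = x²/(0.00018 − x) = 1.7 × 10^-5
The 5% rule fails; solving x² + Ka·x − Ka·C₀ = 0 exactly:
x = (−Ka + √(Ka² + 4·Ka·C₀))/2 = 4.75 × 10^-5 M
pH = −log(4.75 × 10^-5) = 4.32

pH = 4.32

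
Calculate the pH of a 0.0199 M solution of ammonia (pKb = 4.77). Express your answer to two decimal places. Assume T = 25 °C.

NH3 + H2O ⇌ NH4+ + OH-
Kb = 10^(−4.77) = 1.70 × 10^-5
From the ICE table, Kb = [OH-]²/(0.0199 − [OH-]) = 1.70 × 10^-5.
Since Kb ≪ C₀, [OH-] ≈ √(Kb·C₀) = 5.82 × 10^-4 M.
([OH-]/C₀ = 2.9% < 5%, so the approximation holds.)
pOH = −log(5.82 × 10^-4) = 3.24; pH = 14.00 − 3.24 = 10.76

pH = 10.76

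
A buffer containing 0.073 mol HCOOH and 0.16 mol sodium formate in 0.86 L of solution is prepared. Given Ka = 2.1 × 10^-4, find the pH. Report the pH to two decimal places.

pKa = −log(2.1 × 10^-4) = 3.678
Using pH = pKa + log([base]/[acid]) with [base]/[acid] = 0.16/0.073:
pH = 3.678 + (+0.341) = 4.02

pH = 4.02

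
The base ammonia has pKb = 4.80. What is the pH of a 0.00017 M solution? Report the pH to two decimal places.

pH = 9.65

NH3 + H2O ⇌ NH4+ + OH-
Kb = 10^(−4.80) = 1.58 × 10^-5
Kb = [OH-]²/(0.00017 − [OH-]) = 1.58 × 10^-5
Here C₀/Kb ≈ 10.8, so the small-[OH-] approximation fails. Use the quadratic:
[OH-] = (−Kb + √(Kb² + 4·Kb·C₀))/2 = 4.45 × 10^-5 M
pOH = 4.35, so pH = 14.00 − pOH = 9.65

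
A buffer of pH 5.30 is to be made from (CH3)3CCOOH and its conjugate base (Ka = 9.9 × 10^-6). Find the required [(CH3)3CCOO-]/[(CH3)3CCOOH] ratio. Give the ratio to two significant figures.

ratio = 2.0

pKa = -log(9.9 × 10^-6) = 5.004
pH = pKa + log(r) ⇒ log(r) = 5.30 − 5.004 = +0.296
r = [(CH3)3CCOO-]/[(CH3)3CCOOH] = 10^(+0.296) = 1.98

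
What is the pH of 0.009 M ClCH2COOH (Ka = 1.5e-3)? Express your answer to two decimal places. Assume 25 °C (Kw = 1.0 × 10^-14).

ClCH2COOH ⇌ ClCH2COO- + H+
From the ICE table, Ka = x²/(0.009 − x) = 1.5 × 10^-3.
Here C₀/Ka ≈ 6, so the small-x approximation fails. Use the quadratic:
x = (−Ka + √(Ka² + 4·Ka·C₀))/2 = 3.00 × 10^-3 M
pH = −log[H+] = −log(3.00 × 10^-3) = 2.52

pH = 2.52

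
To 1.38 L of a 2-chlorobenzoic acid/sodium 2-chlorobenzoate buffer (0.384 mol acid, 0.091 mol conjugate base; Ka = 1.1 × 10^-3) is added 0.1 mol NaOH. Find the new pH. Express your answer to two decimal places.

pH = 2.79

After neutralization: n(ClC6H4COOH) = 0.284 mol, n(ClC6H4COO-) = 0.191 mol.
pKa = −log(1.1 × 10^-3) = 2.959
pH = pKa + log(n_ClC6H4COO-/n_ClC6H4COOH) = 2.959 + log(0.191/0.284) = 2.959 + (-0.172)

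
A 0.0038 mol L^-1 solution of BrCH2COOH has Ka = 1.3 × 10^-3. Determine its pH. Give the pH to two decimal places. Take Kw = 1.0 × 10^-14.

pH = 2.78

BrCH2COOH ⇌ BrCH2COO- + H+
From the ICE table, Ka = x²/(0.0038 − x) = 1.3 × 10^-3.
x is not negligible relative to C₀; solve x² + 0.0013·x − 4.94e-06 = 0.
x = (−Ka + √(Ka² + 4·Ka·C₀))/2 = 1.67 × 10^-3 M
pH = −log(1.67 × 10^-3) = 2.78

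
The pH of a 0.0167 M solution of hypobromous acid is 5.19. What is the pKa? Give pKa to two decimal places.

pKa = 8.60

[H+] = 10^(-5.19) = 6.46 × 10^-6 M
At equilibrium [HA] = 0.0167 − 6.46 × 10^-6 = 1.67 × 10^-2 M
Ka = [H+][A-]/[HA] = (6.46 × 10^-6)² / 1.67 × 10^-2 = 2.50 × 10^-9
pKa = -log(2.50 × 10^-9) = 8.60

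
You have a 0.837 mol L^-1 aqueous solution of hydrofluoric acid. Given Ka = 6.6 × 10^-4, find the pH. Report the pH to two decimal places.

pH = 1.63

HF ⇌ F- + H+
Let x = [H+] at equilibrium. Ka = x²/(0.837 − x).
Assume x ≪ 0.837: x ≈ √(6.6 × 10^-4 × 0.837) = 2.35 × 10^-2 M
pH = −log[H+] = −log(2.35 × 10^-2) = 1.63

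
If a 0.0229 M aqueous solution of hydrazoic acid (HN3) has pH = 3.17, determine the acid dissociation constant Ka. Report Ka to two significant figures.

Ka = 2.1 × 10^-5

[H+] = 10^(-3.17) = 6.76 × 10^-4 M
At equilibrium [HA] = 0.0229 − 6.76 × 10^-4 = 2.22 × 10^-2 M
Ka = [H+][A-]/[HA] = (6.76 × 10^-4)² / 2.22 × 10^-2 = 2.1 × 10^-5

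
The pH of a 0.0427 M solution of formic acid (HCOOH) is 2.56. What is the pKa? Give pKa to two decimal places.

[H+] = 10^(-2.56) = 2.75 × 10^-3 M
At equilibrium [HA] = 0.0427 − 2.75 × 10^-3 = 3.99 × 10^-2 M
Ka = [H+][A-]/[HA] = (2.75 × 10^-3)² / 3.99 × 10^-2 = 1.90 × 10^-4
pKa = -log(1.90 × 10^-4) = 3.72

pKa = 3.72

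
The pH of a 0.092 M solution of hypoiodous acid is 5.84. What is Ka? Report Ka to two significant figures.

[H+] = 10^(-5.84) = 1.45 × 10^-6 M
At equilibrium [HA] = 0.092 − 1.45 × 10^-6 = 9.20 × 10^-2 M
Ka = [H+][A-]/[HA] = (1.45 × 10^-6)² / 9.20 × 10^-2 = 2.3 × 10^-11

Ka = 2.3 × 10^-11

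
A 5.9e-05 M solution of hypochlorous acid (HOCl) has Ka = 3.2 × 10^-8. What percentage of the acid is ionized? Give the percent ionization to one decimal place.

HOCl ⇌ OCl- + H+; let x = [H+] at equilibrium.
x ≈ √(Ka·C₀) = √(3.2 × 10^-8 × 5.9e-05) = 1.37 × 10^-6 M
% ionization = x/C₀ × 100% = 1.37 × 10^-6/5.9e-05 × 100% = 2.3%

2.3%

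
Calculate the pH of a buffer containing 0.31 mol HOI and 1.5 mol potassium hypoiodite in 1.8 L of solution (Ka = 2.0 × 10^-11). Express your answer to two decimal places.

pKa = −log(2.0 × 10^-11) = 10.699
Henderson–Hasselbalch: pH = pKa + log([OI-]/[HOI]) = 10.699 + log(1.5/0.31)
pH = 10.699 + (+0.685) = 11.38

pH = 11.38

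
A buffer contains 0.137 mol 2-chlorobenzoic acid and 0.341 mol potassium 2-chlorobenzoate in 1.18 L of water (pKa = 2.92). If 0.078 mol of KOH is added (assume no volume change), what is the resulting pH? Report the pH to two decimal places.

OH- converts ClC6H4COOH to ClC6H4COO-: ClC6H4COOH → 0.059 mol, ClC6H4COO- → 0.419 mol.
pH = pKa + log(n_ClC6H4COO-/n_ClC6H4COOH) = 2.92 + log(0.419/0.059) = 2.92 + (+0.851)

pH = 3.77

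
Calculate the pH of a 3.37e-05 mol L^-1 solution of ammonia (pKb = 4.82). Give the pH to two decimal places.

NH3 + H2O ⇌ NH4+ + OH-
Kb = 10^(−4.82) = 1.51 × 10^-5
Kb = [OH-]²/(3.37e-05 − [OH-]) = 1.51 × 10^-5
Here C₀/Kb ≈ 2.23, so the small-[OH-] approximation fails. Use the quadratic:
[OH-] = [−1.51e-05 + √(1.51e-05² + 2.04e-09)]/2 = 1.62 × 10^-5 M
pOH = −log(1.62 × 10^-5) = 4.79; pH = 14.00 − 4.79 = 9.21

pH = 9.21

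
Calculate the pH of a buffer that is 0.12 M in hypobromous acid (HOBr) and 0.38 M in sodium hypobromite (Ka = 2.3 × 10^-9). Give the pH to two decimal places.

pKa = −log(2.3 × 10^-9) = 8.638
Using pH = pKa + log([base]/[acid]) with [base]/[acid] = 0.38/0.12:
pH = 8.638 + (+0.501) = 9.14

pH = 9.14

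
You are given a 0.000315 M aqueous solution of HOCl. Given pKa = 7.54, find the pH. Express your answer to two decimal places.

HOCl ⇌ OCl- + H+
Ka = 10^(−7.54) = 2.88 × 10^-8
Let x = [H+] at equilibrium. Ka = x²/(0.000315 − x).
Since Ka ≪ C₀, x ≈ √(Ka·C₀) = 3.01 × 10^-6 M.
pH = −log[H+] = −log(3.01 × 10^-6) = 5.52

pH = 5.52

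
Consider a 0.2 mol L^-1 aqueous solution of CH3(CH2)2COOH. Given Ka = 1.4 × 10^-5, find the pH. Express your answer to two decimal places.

CH3(CH2)2COOH ⇌ CH3(CH2)2COO- + H+
Ka = [H+]²/(0.2 − [H+]) = 1.4 × 10^-5
Since Ka ≪ C₀, [H+] ≈ √(Ka·C₀) = 1.67 × 10^-3 M.
pH = −log(1.67 × 10^-3) = 2.78

pH = 2.78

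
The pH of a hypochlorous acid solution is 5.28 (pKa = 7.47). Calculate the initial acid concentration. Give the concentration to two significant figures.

[H+] = 10^(-5.28) = 5.25 × 10^-6 M = x
Ka = 10^(−7.47) = 3.39 × 10^-8
Ka = x²/(C₀ − x) ⇒ C₀ = x + x²/Ka
C₀ = 5.25 × 10^-6 + (5.25 × 10^-6)²/(3.39 × 10^-8) = 8.18 × 10^-4 M

C₀ = 8.2 × 10^-4 M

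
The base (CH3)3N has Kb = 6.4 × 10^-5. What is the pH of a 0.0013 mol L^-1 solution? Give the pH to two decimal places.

pH = 10.41

(CH3)3N + H2O ⇌ (CH3)3NH+ + OH-
Let x = [OH-] at equilibrium. Kb = x²/(0.0013 − x).
The 5% rule fails; solving x² + Kb·x − Kb·C₀ = 0 exactly:
x = (−Kb + √(Kb² + 4·Kb·C₀))/2 = 2.58 × 10^-4 M
pOH = −log(2.58 × 10^-4) = 3.59; pH = 14.00 − 3.59 = 10.41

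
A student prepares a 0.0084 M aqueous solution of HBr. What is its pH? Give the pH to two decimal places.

pH = 2.08

HBr is a strong acid and dissociates completely, so [H+] = 0.0084 M.
pH = -log(0.0084) = 2.08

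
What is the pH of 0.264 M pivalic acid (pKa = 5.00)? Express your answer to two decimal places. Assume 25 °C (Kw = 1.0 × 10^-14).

(CH3)3CCOOH ⇌ (CH3)3CCOO- + H+
Ka = 10^(−5.00) = 1.00 × 10^-5
Ka = [H+]²/(0.264 − [H+]) = 1.00 × 10^-5
Neglecting [H+] in the denominator: [H+] = √(1.00 × 10^-5 × 0.264) = 1.62 × 10^-3 M
Check: 0.62% ionized — well under 5%, approximation valid.
pH = −log(1.62 × 10^-3) = 2.79

pH = 2.79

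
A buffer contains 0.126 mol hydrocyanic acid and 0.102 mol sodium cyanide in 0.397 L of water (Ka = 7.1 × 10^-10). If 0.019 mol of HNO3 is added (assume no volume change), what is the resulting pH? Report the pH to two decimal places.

After neutralization: n(HCN) = 0.145 mol, n(CN-) = 0.083 mol.
pKa = −log(7.1 × 10^-10) = 9.149
pH = pKa + log(n_CN-/n_HCN) = 9.149 + log(0.083/0.145) = 9.149 + (-0.242)

pH = 8.91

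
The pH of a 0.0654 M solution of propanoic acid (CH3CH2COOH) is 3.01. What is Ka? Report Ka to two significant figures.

Ka = 1.5 × 10^-5

[H+] = 10^(-3.01) = 9.77 × 10^-4 M
At equilibrium [HA] = 0.0654 − 9.77 × 10^-4 = 6.44 × 10^-2 M
Ka = [H+][A-]/[HA] = (9.77 × 10^-4)² / 6.44 × 10^-2 = 1.5 × 10^-5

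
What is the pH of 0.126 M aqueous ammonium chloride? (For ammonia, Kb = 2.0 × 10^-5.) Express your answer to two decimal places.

NH4+ is the conjugate acid of the weak base NH3.
Ka = Kw/Kb = 1.0×10^-14 / 2.0 × 10^-5 = 5.00 × 10^-10
From the ICE table, Ka = [H+]²/(0.126 − [H+]) = 5.00 × 10^-10.
Since Ka ≪ C₀, [H+] ≈ √(Ka·C₀) = 7.94 × 10^-6 M.
Check: 0.0063% ionized — well under 5%, approximation valid.
pH = −log[H+] = −log(7.94 × 10^-6) = 5.10

pH = 5.10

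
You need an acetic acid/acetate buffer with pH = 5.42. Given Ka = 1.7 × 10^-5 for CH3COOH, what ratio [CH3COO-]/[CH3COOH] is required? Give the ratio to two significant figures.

ratio = 4.5

pKa = -log(1.7 × 10^-5) = 4.770
pH = pKa + log(r) ⇒ log(r) = 5.42 − 4.770 = +0.650
r = [CH3COO-]/[CH3COOH] = 10^(+0.650) = 4.47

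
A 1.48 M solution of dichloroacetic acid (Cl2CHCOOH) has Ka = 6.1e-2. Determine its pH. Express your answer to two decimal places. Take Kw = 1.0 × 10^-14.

Cl2CHCOOH ⇌ Cl2CHCOO- + H+
Let x = [H+] at equilibrium. Ka = x²/(1.48 − x).
Here C₀/Ka ≈ 24.3, so the small-x approximation fails. Use the quadratic:
x = (−Ka + √(Ka² + 4·Ka·C₀))/2 = 2.72 × 10^-1 M
pH = −log[H+] = −log(2.72 × 10^-1) = 0.57

pH = 0.57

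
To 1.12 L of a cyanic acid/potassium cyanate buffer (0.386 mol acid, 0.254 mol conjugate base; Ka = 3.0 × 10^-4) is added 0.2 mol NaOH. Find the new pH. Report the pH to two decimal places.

After neutralization: n(HOCN) = 0.186 mol, n(OCN-) = 0.454 mol.
pKa = −log(3.0 × 10^-4) = 3.523
pH = pKa + log([A⁻]/[HA]) = 3.523 + log(0.454/0.186) = 3.523 +0.388

pH = 3.91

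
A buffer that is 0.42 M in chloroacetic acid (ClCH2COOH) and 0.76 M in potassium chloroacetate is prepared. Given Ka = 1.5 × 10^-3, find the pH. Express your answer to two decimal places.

pKa = −log(1.5 × 10^-3) = 2.824
pH = pKa + log([A⁻]/[HA]) = 2.824 + log(0.76/0.42)
pH = 2.824 + (+0.258) = 3.08

pH = 3.08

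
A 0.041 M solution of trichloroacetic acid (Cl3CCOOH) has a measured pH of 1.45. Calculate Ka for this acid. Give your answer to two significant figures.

[H+] = 10^(-1.45) = 3.55 × 10^-2 M
At equilibrium [HA] = 0.041 − 3.55 × 10^-2 = 5.50 × 10^-3 M
Ka = [H+][A-]/[HA] = (3.55 × 10^-2)² / 5.50 × 10^-3 = 2.3 × 10^-1

Ka = 2.3 × 10^-1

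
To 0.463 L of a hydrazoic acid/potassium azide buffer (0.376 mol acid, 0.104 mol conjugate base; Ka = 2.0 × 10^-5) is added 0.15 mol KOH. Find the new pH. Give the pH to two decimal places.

pH = 4.75

After neutralization: n(HN3) = 0.226 mol, n(N3-) = 0.254 mol.
pKa = −log(2.0 × 10^-5) = 4.699
Henderson–Hasselbalch with mole ratio 0.254/0.226: pH = 4.699 + (+0.051)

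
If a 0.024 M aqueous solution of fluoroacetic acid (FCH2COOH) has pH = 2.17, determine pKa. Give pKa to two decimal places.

pKa = 2.58

[H+] = 10^(-2.17) = 6.76 × 10^-3 M
At equilibrium [HA] = 0.024 − 6.76 × 10^-3 = 1.72 × 10^-2 M
Ka = [H+][A-]/[HA] = (6.76 × 10^-3)² / 1.72 × 10^-2 = 2.66 × 10^-3
pKa = -log(2.66 × 10^-3) = 2.58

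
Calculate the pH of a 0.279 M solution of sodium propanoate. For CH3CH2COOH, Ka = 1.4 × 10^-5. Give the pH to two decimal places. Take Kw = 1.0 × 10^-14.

CH3CH2COO- is the conjugate base of the weak acid CH3CH2COOH.
Kb = Kw/Ka = 1.0×10^-14 / 1.4 × 10^-5 = 7.14 × 10^-10
Kb = [OH-]²/(0.279 − [OH-]) = 7.14 × 10^-10
Neglecting [OH-] in the denominator: [OH-] = √(7.14 × 10^-10 × 0.279) = 1.41 × 10^-5 M
([OH-]/C₀ = 0.0051% < 5%, so the approximation holds.)
pOH = 4.85, so pH = 14.00 − pOH = 9.15

pH = 9.15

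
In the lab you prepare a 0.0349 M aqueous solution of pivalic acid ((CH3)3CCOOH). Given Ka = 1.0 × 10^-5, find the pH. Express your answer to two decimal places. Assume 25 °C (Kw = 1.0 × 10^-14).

(CH3)3CCOOH ⇌ (CH3)3CCOO- + H+
From the ICE table, Ka = [H+]²/(0.0349 − [H+]) = 1.0 × 10^-5.
Since Ka ≪ C₀, [H+] ≈ √(Ka·C₀) = 5.91 × 10^-4 M.
([H+]/C₀ = 1.7% < 5%, so the approximation holds.)
pH = −log(5.91 × 10^-4) = 3.23

pH = 3.23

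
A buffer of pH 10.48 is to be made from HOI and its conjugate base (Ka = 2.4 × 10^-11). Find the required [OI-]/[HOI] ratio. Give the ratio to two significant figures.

ratio = 0.72

pKa = -log(2.4 × 10^-11) = 10.620
pH = pKa + log(r) ⇒ log(r) = 10.48 − 10.620 = -0.140
r = [OI-]/[HOI] = 10^(-0.140) = 0.724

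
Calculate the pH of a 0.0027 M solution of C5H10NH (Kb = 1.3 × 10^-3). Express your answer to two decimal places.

C5H10NH + H2O ⇌ C5H10NH2+ + OH-
Let x = [OH-] at equilibrium. Kb = x²/(0.0027 − x).
Here C₀/Kb ≈ 2.08, so the small-x approximation fails. Use the quadratic:
x = [−0.0013 + √(0.0013² + 1.4e-05)]/2 = 1.33 × 10^-3 M
pOH = 2.88, so pH = 14.00 − pOH = 11.12

pH = 11.12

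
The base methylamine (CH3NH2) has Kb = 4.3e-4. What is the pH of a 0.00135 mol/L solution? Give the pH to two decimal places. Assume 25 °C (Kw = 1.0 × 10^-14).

CH3NH2 + H2O ⇌ CH3NH3+ + OH-
Kb = [OH-]²/(0.00135 − [OH-]) = 4.3 × 10^-4
Here C₀/Kb ≈ 3.14, so the small-[OH-] approximation fails. Use the quadratic:
[OH-] = (−Kb + √(Kb² + 4·Kb·C₀))/2 = 5.77 × 10^-4 M
pOH = −log(5.77 × 10^-4) = 3.24; pH = 14.00 − 3.24 = 10.76

pH = 10.76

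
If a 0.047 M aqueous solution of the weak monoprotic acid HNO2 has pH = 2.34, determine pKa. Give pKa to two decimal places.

pKa = 3.31

[H+] = 10^(-2.34) = 4.57 × 10^-3 M
At equilibrium [HA] = 0.047 − 4.57 × 10^-3 = 4.24 × 10^-2 M
Ka = [H+][A-]/[HA] = (4.57 × 10^-3)² / 4.24 × 10^-2 = 4.93 × 10^-4
pKa = -log(4.93 × 10^-4) = 3.31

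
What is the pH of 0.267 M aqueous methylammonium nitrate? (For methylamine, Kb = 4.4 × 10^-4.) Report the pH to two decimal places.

pH = 5.61

CH3NH3+ is the conjugate acid of the weak base CH3NH2.
Ka = Kw/Kb = 1.0×10^-14 / 4.4 × 10^-4 = 2.27 × 10^-11
Ka = [H+]²/(0.267 − [H+]) = 2.27 × 10^-11
Since Ka ≪ C₀, [H+] ≈ √(Ka·C₀) = 2.46 × 10^-6 M.
([H+]/C₀ = 0.00092% < 5%, so the approximation holds.)
pH = −log(2.46 × 10^-6) = 5.61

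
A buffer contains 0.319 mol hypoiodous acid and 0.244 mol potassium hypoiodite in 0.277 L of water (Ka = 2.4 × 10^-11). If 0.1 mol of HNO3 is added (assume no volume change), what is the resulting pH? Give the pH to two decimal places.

pH = 10.16

After neutralization: n(HOI) = 0.419 mol, n(OI-) = 0.144 mol.
pKa = −log(2.4 × 10^-11) = 10.620
pH = pKa + log([A⁻]/[HA]) = 10.620 + log(0.144/0.419) = 10.620 -0.464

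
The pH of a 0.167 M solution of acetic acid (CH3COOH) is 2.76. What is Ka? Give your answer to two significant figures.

Ka = 1.8 × 10^-5

[H+] = 10^(-2.76) = 1.74 × 10^-3 M
At equilibrium [HA] = 0.167 − 1.74 × 10^-3 = 1.65 × 10^-1 M
Ka = [H+][A-]/[HA] = (1.74 × 10^-3)² / 1.65 × 10^-1 = 1.8 × 10^-5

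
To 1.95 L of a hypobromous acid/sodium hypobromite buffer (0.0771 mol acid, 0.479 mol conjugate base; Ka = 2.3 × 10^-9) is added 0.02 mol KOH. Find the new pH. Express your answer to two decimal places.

pH = 9.58

OH- converts HOBr to OBr-: HOBr → 0.0571 mol, OBr- → 0.499 mol.
pKa = −log(2.3 × 10^-9) = 8.638
pH = pKa + log([A⁻]/[HA]) = 8.638 + log(0.499/0.0571) = 8.638 +0.941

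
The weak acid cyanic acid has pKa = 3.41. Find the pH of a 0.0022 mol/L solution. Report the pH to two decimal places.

HOCN ⇌ OCN- + H+
Ka = 10^(−3.41) = 3.89 × 10^-4
Ka = x²/(0.0022 − x) = 3.89 × 10^-4
The 5% rule fails; solving x² + Ka·x − Ka·C₀ = 0 exactly:
x = [−0.000389 + √(0.000389² + 3.42e-06)]/2 = 7.51 × 10^-4 M
pH = −log[H+] = −log(7.51 × 10^-4) = 3.12

pH = 3.12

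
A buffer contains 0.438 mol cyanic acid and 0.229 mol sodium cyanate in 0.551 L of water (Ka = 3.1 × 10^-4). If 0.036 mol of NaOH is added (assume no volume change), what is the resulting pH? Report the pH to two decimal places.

After neutralization: n(HOCN) = 0.402 mol, n(OCN-) = 0.265 mol.
pKa = −log(3.1 × 10^-4) = 3.509
pH = pKa + log(n_OCN-/n_HOCN) = 3.509 + log(0.265/0.402) = 3.509 + (-0.181)

pH = 3.33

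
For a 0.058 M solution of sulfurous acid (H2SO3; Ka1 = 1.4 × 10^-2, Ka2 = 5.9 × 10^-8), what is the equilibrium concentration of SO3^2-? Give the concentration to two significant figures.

5.9 × 10^-8 M

First ionization gives [H+] ≈ [HSO3-] = 2.23 × 10^-2 M.
Second step: Ka2 = [H+][SO3^2-]/[HSO3-] ≈ [SO3^2-] (since [H+] ≈ [HSO3-]).
So [SO3^2-] ≈ Ka2.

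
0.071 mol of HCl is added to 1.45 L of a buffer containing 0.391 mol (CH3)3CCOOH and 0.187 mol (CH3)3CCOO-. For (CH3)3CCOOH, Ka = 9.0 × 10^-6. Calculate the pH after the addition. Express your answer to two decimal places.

Added H+ converts (CH3)3CCOO- to (CH3)3CCOOH: (CH3)3CCOOH → 0.462 mol, (CH3)3CCOO- → 0.116 mol.
pKa = −log(9.0 × 10^-6) = 5.046
pH = pKa + log([A⁻]/[HA]) = 5.046 + log(0.116/0.462) = 5.046 -0.600

pH = 4.45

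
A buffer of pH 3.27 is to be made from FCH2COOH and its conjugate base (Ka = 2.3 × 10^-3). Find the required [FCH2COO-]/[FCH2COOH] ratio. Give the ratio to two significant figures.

pKa = -log(2.3 × 10^-3) = 2.638
pH = pKa + log(r) ⇒ log(r) = 3.27 − 2.638 = +0.632
r = [FCH2COO-]/[FCH2COOH] = 10^(+0.632) = 4.29

ratio = 4.3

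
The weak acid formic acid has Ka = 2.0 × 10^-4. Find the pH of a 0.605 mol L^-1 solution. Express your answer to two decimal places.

HCOOH ⇌ HCOO- + H+
Ka = [H+]²/(0.605 − [H+]) = 2.0 × 10^-4
Since Ka ≪ C₀, [H+] ≈ √(Ka·C₀) = 1.10 × 10^-2 M.
pH = −log[H+] = −log(1.10 × 10^-2) = 1.96

pH = 1.96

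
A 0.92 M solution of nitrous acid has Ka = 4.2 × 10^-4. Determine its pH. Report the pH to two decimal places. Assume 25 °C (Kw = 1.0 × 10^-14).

HNO2 ⇌ NO2- + H+
Ka = [H+]²/(0.92 − [H+]) = 4.2 × 10^-4
Neglecting [H+] in the denominator: [H+] = √(4.2 × 10^-4 × 0.92) = 1.97 × 10^-2 M
Check: 2.1% ionized — well under 5%, approximation valid.
pH = −log(1.97 × 10^-2) = 1.71

pH = 1.71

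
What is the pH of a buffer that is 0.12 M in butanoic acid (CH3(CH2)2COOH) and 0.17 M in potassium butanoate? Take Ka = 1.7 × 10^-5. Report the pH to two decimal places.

pH = 4.92

pKa = −log(1.7 × 10^-5) = 4.770
Henderson–Hasselbalch: pH = pKa + log([CH3(CH2)2COO-]/[CH3(CH2)2COOH]) = 4.770 + log(0.17/0.12)
pH = 4.770 + (+0.151) = 4.92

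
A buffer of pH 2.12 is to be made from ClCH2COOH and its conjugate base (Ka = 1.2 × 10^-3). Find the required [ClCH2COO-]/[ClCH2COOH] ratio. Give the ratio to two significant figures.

ratio = 0.16

pKa = -log(1.2 × 10^-3) = 2.921
pH = pKa + log(r) ⇒ log(r) = 2.12 − 2.921 = -0.801
r = [ClCH2COO-]/[ClCH2COOH] = 10^(-0.801) = 0.158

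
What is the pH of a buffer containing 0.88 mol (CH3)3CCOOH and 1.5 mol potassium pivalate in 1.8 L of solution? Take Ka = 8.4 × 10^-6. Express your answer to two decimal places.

pH = 5.31

pKa = −log(8.4 × 10^-6) = 5.076
Henderson–Hasselbalch: pH = pKa + log([(CH3)3CCOO-]/[(CH3)3CCOOH]) = 5.076 + log(1.5/0.88)
pH = 5.076 + (+0.232) = 5.31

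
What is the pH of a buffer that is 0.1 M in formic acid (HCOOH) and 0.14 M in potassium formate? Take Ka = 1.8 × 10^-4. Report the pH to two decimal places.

pKa = −log(1.8 × 10^-4) = 3.745
Using pH = pKa + log([base]/[acid]) with [base]/[acid] = 0.14/0.1:
pH = 3.745 + (+0.146) = 3.89

pH = 3.89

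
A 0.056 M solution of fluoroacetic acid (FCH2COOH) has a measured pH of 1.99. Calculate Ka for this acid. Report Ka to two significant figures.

Ka = 2.3 × 10^-3

[H+] = 10^(-1.99) = 1.02 × 10^-2 M
At equilibrium [HA] = 0.056 − 1.02 × 10^-2 = 4.58 × 10^-2 M
Ka = [H+][A-]/[HA] = (1.02 × 10^-2)² / 4.58 × 10^-2 = 2.3 × 10^-3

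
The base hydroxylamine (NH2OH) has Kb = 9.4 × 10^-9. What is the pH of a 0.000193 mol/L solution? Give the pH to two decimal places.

pH = 8.13

NH2OH + H2O ⇌ NH3OH+ + OH-
From the ICE table, Kb = [OH-]²/(0.000193 − [OH-]) = 9.4 × 10^-9.
Since Kb ≪ C₀, [OH-] ≈ √(Kb·C₀) = 1.35 × 10^-6 M.
([OH-]/C₀ = 0.7% < 5%, so the approximation holds.)
pOH = 5.87, so pH = 14.00 − pOH = 8.13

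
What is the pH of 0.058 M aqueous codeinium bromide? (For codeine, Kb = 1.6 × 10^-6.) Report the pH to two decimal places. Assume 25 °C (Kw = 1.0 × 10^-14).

C18H22NO3+ is the conjugate acid of the weak base C18H21NO3.
Ka = Kw/Kb = 1.0×10^-14 / 1.6 × 10^-6 = 6.25 × 10^-9
Ka = x²/(0.058 − x) = 6.25 × 10^-9
Neglecting x in the denominator: x = √(6.25 × 10^-9 × 0.058) = 1.90 × 10^-5 M
Check: 0.033% ionized — well under 5%, approximation valid.
pH = −log(1.90 × 10^-5) = 4.72

pH = 4.72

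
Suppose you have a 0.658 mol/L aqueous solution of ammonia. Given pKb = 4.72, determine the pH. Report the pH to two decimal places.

pH = 11.55

NH3 + H2O ⇌ NH4+ + OH-
Kb = 10^(−4.72) = 1.91 × 10^-5
From the ICE table, Kb = x²/(0.658 − x) = 1.91 × 10^-5.
Assume x ≪ 0.658: x ≈ √(1.91 × 10^-5 × 0.658) = 3.55 × 10^-3 M
Check: 0.54% ionized — well under 5%, approximation valid.
pOH = −log(3.55 × 10^-3) = 2.45; pH = 14.00 − 2.45 = 11.55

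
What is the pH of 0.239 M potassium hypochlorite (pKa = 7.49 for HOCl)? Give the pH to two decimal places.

pH = 10.43

OCl- is the conjugate base of the weak acid HOCl.
Ka = 10^(−7.49) = 3.24 × 10^-8
Kb = Kw/Ka = 1.0×10^-14 / 3.24 × 10^-8 = 3.09 × 10^-7
Let x = [OH-] at equilibrium. Kb = x²/(0.239 − x).
Assume x ≪ 0.239: x ≈ √(3.09 × 10^-7 × 0.239) = 2.72 × 10^-4 M
pOH = 3.57, so pH = 14.00 − pOH = 10.43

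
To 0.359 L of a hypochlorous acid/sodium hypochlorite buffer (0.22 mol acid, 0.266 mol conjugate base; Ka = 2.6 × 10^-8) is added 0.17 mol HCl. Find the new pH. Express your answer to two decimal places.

After neutralization: n(HOCl) = 0.39 mol, n(OCl-) = 0.096 mol.
pKa = −log(2.6 × 10^-8) = 7.585
pH = pKa + log([A⁻]/[HA]) = 7.585 + log(0.096/0.39) = 7.585 -0.609

pH = 6.98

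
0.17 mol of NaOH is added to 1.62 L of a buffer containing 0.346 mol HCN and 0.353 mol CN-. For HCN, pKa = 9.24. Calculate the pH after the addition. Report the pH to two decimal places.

pH = 9.71

OH- converts HCN to CN-: HCN → 0.176 mol, CN- → 0.523 mol.
pH = pKa + log([A⁻]/[HA]) = 9.24 + log(0.523/0.176) = 9.24 +0.473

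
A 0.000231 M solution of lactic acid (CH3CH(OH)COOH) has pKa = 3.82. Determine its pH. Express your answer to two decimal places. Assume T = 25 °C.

CH3CH(OH)COOH ⇌ CH3CH(OH)COO- + H+
Ka = 10^(−3.82) = 1.51 × 10^-4
Let x = [H+] at equilibrium. Ka = x²/(0.000231 − x).
x is not negligible relative to C₀; solve x² + 0.000151·x − 3.49e-08 = 0.
x = [−0.000151 + √(0.000151² + 1.4e-07)]/2 = 1.26 × 10^-4 M
pH = −log(1.26 × 10^-4) = 3.90

pH = 3.90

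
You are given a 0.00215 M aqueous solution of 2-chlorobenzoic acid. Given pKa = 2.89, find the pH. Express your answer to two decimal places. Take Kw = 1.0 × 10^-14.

pH = 2.94

ClC6H4COOH ⇌ ClC6H4COO- + H+
Ka = 10^(−2.89) = 1.29 × 10^-3
From the ICE table, Ka = x²/(0.00215 − x) = 1.29 × 10^-3.
The 5% rule fails; solving x² + Ka·x − Ka·C₀ = 0 exactly:
x = [−0.00129 + √(0.00129² + 1.11e-05)]/2 = 1.14 × 10^-3 M
pH = −log[H+] = −log(1.14 × 10^-3) = 2.94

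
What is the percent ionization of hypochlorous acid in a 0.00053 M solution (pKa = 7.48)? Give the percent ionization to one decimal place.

HOCl ⇌ OCl- + H+; let x = [H+] at equilibrium.
Ka = 10^(−7.48) = 3.31 × 10^-8
x ≈ √(Ka·C₀) = √(3.31 × 10^-8 × 0.00053) = 4.19 × 10^-6 M
Fraction ionized = 4.19 × 10^-6 / 0.00053 = 0.0079 → 0.8%

0.8%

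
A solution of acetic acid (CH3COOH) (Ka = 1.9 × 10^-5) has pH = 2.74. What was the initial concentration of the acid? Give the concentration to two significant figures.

C₀ = 1.8 × 10^-1 M

[H+] = 10^(-2.74) = 1.82 × 10^-3 M = x
Ka = x²/(C₀ − x) ⇒ C₀ = x + x²/Ka
C₀ = 1.82 × 10^-3 + (1.82 × 10^-3)²/(1.9 × 10^-5) = 1.76 × 10^-1 M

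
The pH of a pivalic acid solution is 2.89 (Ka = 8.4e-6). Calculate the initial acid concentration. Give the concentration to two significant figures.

[H+] = 10^(-2.89) = 1.29 × 10^-3 M = x
Ka = x²/(C₀ − x) ⇒ C₀ = x + x²/Ka
C₀ = 1.29 × 10^-3 + (1.29 × 10^-3)²/(8.4 × 10^-6) = 1.99 × 10^-1 M

C₀ = 2.0 × 10^-1 M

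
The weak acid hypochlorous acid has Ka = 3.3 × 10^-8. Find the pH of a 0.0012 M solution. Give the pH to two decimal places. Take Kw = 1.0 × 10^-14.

pH = 5.20

HOCl ⇌ OCl- + H+
Ka = x²/(0.0012 − x) = 3.3 × 10^-8
Assume x ≪ 0.0012: x ≈ √(3.3 × 10^-8 × 0.0012) = 6.29 × 10^-6 M
(x/C₀ = 0.52% < 5%, so the approximation holds.)
pH = −log(6.29 × 10^-6) = 5.20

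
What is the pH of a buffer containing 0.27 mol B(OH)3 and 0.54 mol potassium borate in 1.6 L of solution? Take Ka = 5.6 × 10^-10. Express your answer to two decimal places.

pH = 9.55

pKa = −log(5.6 × 10^-10) = 9.252
pH = pKa + log([A⁻]/[HA]) = 9.252 + log(0.54/0.27)
pH = 9.252 + (+0.301) = 9.55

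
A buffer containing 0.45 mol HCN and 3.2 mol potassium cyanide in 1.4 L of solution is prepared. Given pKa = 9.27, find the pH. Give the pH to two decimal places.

Using pH = pKa + log([base]/[acid]) with [base]/[acid] = 3.2/0.45:
pH = 9.27 + (+0.852) = 10.12

pH = 10.12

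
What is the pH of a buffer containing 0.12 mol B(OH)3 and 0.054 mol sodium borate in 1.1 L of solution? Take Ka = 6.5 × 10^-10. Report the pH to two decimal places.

pH = 8.84

pKa = −log(6.5 × 10^-10) = 9.187
pH = pKa + log([A⁻]/[HA]) = 9.187 + log(0.054/0.12)
pH = 9.187 + (-0.347) = 8.84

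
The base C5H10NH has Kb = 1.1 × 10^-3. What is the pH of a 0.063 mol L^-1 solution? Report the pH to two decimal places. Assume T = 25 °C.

pH = 11.89

C5H10NH + H2O ⇌ C5H10NH2+ + OH-
From the ICE table, Kb = [OH-]²/(0.063 − [OH-]) = 1.1 × 10^-3.
[OH-] is not negligible relative to C₀; solve [OH-]² + 0.0011·[OH-] − 6.93e-05 = 0.
[OH-] = [−0.0011 + √(0.0011² + 0.000277)]/2 = 7.79 × 10^-3 M
pOH = 2.11, so pH = 14.00 − pOH = 11.89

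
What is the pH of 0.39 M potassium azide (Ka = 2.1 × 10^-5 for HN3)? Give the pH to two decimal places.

pH = 9.13

N3- is the conjugate base of the weak acid HN3.
Kb = Kw/Ka = 1.0×10^-14 / 2.1 × 10^-5 = 4.76 × 10^-10
Kb = x²/(0.39 − x) = 4.76 × 10^-10
Neglecting x in the denominator: x = √(4.76 × 10^-10 × 0.39) = 1.36 × 10^-5 M
pOH = 4.87, so pH = 14.00 − pOH = 9.13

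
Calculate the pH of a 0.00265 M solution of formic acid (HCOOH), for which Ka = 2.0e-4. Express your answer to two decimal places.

HCOOH ⇌ HCOO- + H+
From the ICE table, Ka = [H+]²/(0.00265 − [H+]) = 2.0 × 10^-4.
The 5% rule fails; solving [H+]² + Ka·[H+] − Ka·C₀ = 0 exactly:
[H+] = (−Ka + √(Ka² + 4·Ka·C₀))/2 = 6.35 × 10^-4 M
pH = −log[H+] = −log(6.35 × 10^-4) = 3.20

pH = 3.20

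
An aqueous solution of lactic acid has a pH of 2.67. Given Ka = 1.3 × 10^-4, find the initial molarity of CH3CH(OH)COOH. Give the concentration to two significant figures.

C₀ = 3.7 × 10^-2 M

[H+] = 10^(-2.67) = 2.14 × 10^-3 M = x
Ka = x²/(C₀ − x) ⇒ C₀ = x + x²/Ka
C₀ = 2.14 × 10^-3 + (2.14 × 10^-3)²/(1.3 × 10^-4) = 3.74 × 10^-2 M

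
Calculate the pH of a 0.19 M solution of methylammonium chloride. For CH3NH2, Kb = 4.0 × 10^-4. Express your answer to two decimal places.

pH = 5.66

CH3NH3+ is the conjugate acid of the weak base CH3NH2.
Ka = Kw/Kb = 1.0×10^-14 / 4.0 × 10^-4 = 2.50 × 10^-11
Let x = [H+] at equilibrium. Ka = x²/(0.19 − x).
Assume x ≪ 0.19: x ≈ √(2.50 × 10^-11 × 0.19) = 2.18 × 10^-6 M
Check: 0.0011% ionized — well under 5%, approximation valid.
pH = −log[H+] = −log(2.18 × 10^-6) = 5.66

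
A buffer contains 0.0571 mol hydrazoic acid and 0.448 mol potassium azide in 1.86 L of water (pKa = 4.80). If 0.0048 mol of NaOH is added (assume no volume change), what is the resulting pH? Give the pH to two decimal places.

pH = 5.74

After neutralization: n(HN3) = 0.0523 mol, n(N3-) = 0.453 mol.
pH = pKa + log(n_N3-/n_HN3) = 4.80 + log(0.453/0.0523) = 4.80 + (+0.938)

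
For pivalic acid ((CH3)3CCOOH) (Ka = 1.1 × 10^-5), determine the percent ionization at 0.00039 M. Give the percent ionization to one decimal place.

15.4%

(CH3)3CCOOH ⇌ (CH3)3CCOO- + H+; let x = [H+] at equilibrium.
Ka = x²/(C₀ − x); solving the quadratic gives x = 6.02 × 10^-5 M.
% ionization = x/C₀ × 100% = 6.02 × 10^-5/0.00039 × 100% = 15.4%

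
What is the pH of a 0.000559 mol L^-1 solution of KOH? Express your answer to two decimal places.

KOH is a strong base; [OH-] = 0.000559 M.
pOH = -log(0.000559) = 3.25
pH = 14.00 - 3.25 = 10.75

pH = 10.75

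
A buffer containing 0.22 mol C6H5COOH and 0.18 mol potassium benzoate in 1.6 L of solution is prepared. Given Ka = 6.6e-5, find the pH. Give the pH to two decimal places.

pKa = −log(6.6 × 10^-5) = 4.180
Using pH = pKa + log([base]/[acid]) with [base]/[acid] = 0.18/0.22:
pH = 4.180 + (-0.087) = 4.09

pH = 4.09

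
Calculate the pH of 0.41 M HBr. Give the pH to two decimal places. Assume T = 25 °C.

HBr is a strong acid and dissociates completely, so [H+] = 0.41 M.
pH = -log(0.41) = 0.39

pH = 0.39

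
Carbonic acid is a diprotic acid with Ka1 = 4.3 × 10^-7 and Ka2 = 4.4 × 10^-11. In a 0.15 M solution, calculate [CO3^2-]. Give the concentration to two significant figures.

First ionization gives [H+] ≈ [HCO3-] = 2.54 × 10^-4 M.
Second step: Ka2 = [H+][CO3^2-]/[HCO3-] ≈ [CO3^2-] (since [H+] ≈ [HCO3-]).
So [CO3^2-] ≈ Ka2.

4.4 × 10^-11 M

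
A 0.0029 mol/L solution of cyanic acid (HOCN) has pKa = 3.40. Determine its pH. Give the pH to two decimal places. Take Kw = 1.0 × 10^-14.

pH = 3.05

HOCN ⇌ OCN- + H+
Ka = 10^(−3.40) = 3.98 × 10^-4
Let x = [H+] at equilibrium. Ka = x²/(0.0029 − x).
The 5% rule fails; solving x² + Ka·x − Ka·C₀ = 0 exactly:
x = [−0.000398 + √(0.000398² + 4.62e-06)]/2 = 8.94 × 10^-4 M
pH = −log(8.94 × 10^-4) = 3.05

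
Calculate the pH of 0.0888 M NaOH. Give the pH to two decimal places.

NaOH is a strong base; [OH-] = 0.0888 M.
pOH = -log(0.0888) = 1.05
pH = 14.00 - 1.05 = 12.95

pH = 12.95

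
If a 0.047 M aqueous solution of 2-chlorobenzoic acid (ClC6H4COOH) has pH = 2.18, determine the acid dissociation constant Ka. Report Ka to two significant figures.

Ka = 1.1 × 10^-3

[H+] = 10^(-2.18) = 6.61 × 10^-3 M
At equilibrium [HA] = 0.047 − 6.61 × 10^-3 = 4.04 × 10^-2 M
Ka = [H+][A-]/[HA] = (6.61 × 10^-3)² / 4.04 × 10^-2 = 1.1 × 10^-3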